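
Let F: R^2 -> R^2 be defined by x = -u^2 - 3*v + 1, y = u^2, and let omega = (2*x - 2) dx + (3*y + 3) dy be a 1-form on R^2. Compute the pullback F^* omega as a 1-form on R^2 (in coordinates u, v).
F^* omega = (2*u*(5*u^2 + 6*v + 3)) du + (6*u^2 + 18*v) dv

Using F^*(f dg) = (f ∘ F) d(g ∘ F), substitute each coordinate x_i by F_i(u, v) in f_i, and replace dx_i by d F_i = (∂F_i/∂u) du + (∂F_i/∂v) dv.
  For the x component: f_1(F) = -2*u^2 - 6*v; d F_1 = (-2*u) du + (-3) dv
  For the y component: f_2(F) = 3*u^2 + 3; d F_2 = (2*u) du + (0) dv
Combining and collecting du, dv coefficients:
  coeff of du: 2*u*(5*u^2 + 6*v + 3)
  coeff of dv: 6*u^2 + 18*v
F^* omega = (2*u*(5*u^2 + 6*v + 3)) du + (6*u^2 + 18*v) dv.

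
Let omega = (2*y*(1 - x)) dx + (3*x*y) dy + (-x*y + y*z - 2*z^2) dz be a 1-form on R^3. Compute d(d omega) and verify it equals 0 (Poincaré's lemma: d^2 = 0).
d(d omega) = 0

Step 1: d omega = sum_{i<j} (∂f_j/∂x_i - ∂f_i/∂x_j) dx_i ∧ dx_j:
  coeff of dx ∧ dy: 2*x + 3*y - 2
  coeff of dx ∧ dz: -y
  coeff of dy ∧ dz: -x + z
Step 2: Apply d again to each 2-form coefficient. The only possible 3-form in R^3 is dx ∧ dy ∧ dz, with coefficient
  ∂(coeff of dy∧dz)/∂x - ∂(coeff of dx∧dz)/∂y + ∂(coeff of dx∧dy)/∂z
  = ∂/∂x (-x + z) - ∂/∂y (-y) + ∂/∂z (2*x + 3*y - 2).
Each of these terms simplifies to sums of mixed partials that cancel in pairs. The result is 0 (by equality of mixed partials for smooth functions — Schwarz / Clairaut).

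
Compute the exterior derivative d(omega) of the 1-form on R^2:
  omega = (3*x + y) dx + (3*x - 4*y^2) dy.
d(omega) = (2) dx ∧ dy

For a 1-form omega = sum_i f_i dx_i, the exterior derivative is
  d(omega) = sum_{i < j} (∂f_j/∂x_i - ∂f_i/∂x_j) dx_i ∧ dx_j.
  coefficient of dx ∧ dy: ∂f_2/∂x - ∂f_1/∂y = ∂(3*x - 4*y^2)/∂x - ∂(3*x + y)/∂y = 2
Assembling: d(omega) = (2) dx ∧ dy.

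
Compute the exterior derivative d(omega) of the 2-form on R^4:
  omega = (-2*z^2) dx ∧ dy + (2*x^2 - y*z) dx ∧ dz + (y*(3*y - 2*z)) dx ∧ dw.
d(omega) = (-3*z) dx ∧ dy ∧ dz + (-6*y + 2*z) dx ∧ dy ∧ dw + (2*y) dx ∧ dz ∧ dw

For a 2-form omega = sum_{i<j} g_{ij} dx_i ∧ dx_j, the exterior derivative is
  d(omega) = sum_{i<j} d(g_{ij}) ∧ dx_i ∧ dx_j = sum_{i<j, k} (∂g_{ij}/∂x_k) dx_k ∧ dx_i ∧ dx_j.
Expand each term, using dx_k ∧ dx_i ∧ dx_j = sgn(permutation) dx_{(a)} ∧ dx_{(b)} ∧ dx_{(c)} with (a < b < c) sorted:
  d(-2*z^2) includes (∂/∂z)(-2*z^2) dz = (-4*z) dz, which multiplied by dx ∧ dy gives (-4*z) dx ∧ dy ∧ dz
  d(2*x^2 - y*z) includes (∂/∂y)(2*x^2 - y*z) dy = (-z) dy, which multiplied by dx ∧ dz gives (z) dx ∧ dy ∧ dz
  d(y*(3*y - 2*z)) includes (∂/∂y)(y*(3*y - 2*z)) dy = (6*y - 2*z) dy, which multiplied by dx ∧ dw gives (-6*y + 2*z) dx ∧ dy ∧ dw
  d(y*(3*y - 2*z)) includes (∂/∂z)(y*(3*y - 2*z)) dz = (-2*y) dz, which multiplied by dx ∧ dw gives (2*y) dx ∧ dz ∧ dw
Collecting like 3-forms: d(omega) = (-3*z) dx ∧ dy ∧ dz + (-6*y + 2*z) dx ∧ dy ∧ dw + (2*y) dx ∧ dz ∧ dw.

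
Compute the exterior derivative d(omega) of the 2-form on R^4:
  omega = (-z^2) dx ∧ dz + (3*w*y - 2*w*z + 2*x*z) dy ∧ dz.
d(omega) = (2*z) dx ∧ dy ∧ dz + (3*y - 2*z) dy ∧ dz ∧ dw

For a 2-form omega = sum_{i<j} g_{ij} dx_i ∧ dx_j, the exterior derivative is
  d(omega) = sum_{i<j} d(g_{ij}) ∧ dx_i ∧ dx_j = sum_{i<j, k} (∂g_{ij}/∂x_k) dx_k ∧ dx_i ∧ dx_j.
Expand each term, using dx_k ∧ dx_i ∧ dx_j = sgn(permutation) dx_{(a)} ∧ dx_{(b)} ∧ dx_{(c)} with (a < b < c) sorted:
  d(3*w*y - 2*w*z + 2*x*z) includes (∂/∂x)(3*w*y - 2*w*z + 2*x*z) dx = (2*z) dx, which multiplied by dy ∧ dz gives (2*z) dx ∧ dy ∧ dz
  d(3*w*y - 2*w*z + 2*x*z) includes (∂/∂w)(3*w*y - 2*w*z + 2*x*z) dw = (3*y - 2*z) dw, which multiplied by dy ∧ dz gives (3*y - 2*z) dy ∧ dz ∧ dw
Collecting like 3-forms: d(omega) = (2*z) dx ∧ dy ∧ dz + (3*y - 2*z) dy ∧ dz ∧ dw.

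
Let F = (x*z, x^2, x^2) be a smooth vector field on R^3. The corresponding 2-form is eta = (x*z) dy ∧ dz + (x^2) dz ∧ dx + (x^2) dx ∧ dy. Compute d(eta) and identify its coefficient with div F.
d(eta) = (z) dx ∧ dy ∧ dz; div F = z

For a 2-form in R^3 of the form above, applying d gives a 3-form with coefficient ∂P/∂x + ∂Q/∂y + ∂R/∂z:
  ∂P/∂x = z
  ∂Q/∂y = 0
  ∂R/∂z = 0
Sum = z, which is exactly div F.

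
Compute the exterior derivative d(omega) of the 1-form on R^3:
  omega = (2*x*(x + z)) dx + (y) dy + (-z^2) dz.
d(omega) = (-2*x) dx ∧ dz

For a 1-form omega = sum_i f_i dx_i, the exterior derivative is
  d(omega) = sum_{i < j} (∂f_j/∂x_i - ∂f_i/∂x_j) dx_i ∧ dx_j.
  coefficient of dx ∧ dz: ∂f_3/∂x - ∂f_1/∂z = ∂(-z^2)/∂x - ∂(2*x*(x + z))/∂z = -2*x
Assembling: d(omega) = (-2*x) dx ∧ dz.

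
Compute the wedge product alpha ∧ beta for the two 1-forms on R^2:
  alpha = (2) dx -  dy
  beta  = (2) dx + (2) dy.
alpha ∧ beta = (6) dx ∧ dy

Distribute the wedge, using dx_i ∧ dx_j = -dx_j ∧ dx_i and dx_i ∧ dx_i = 0. For each pair (i, j) with i < j, the coefficient of dx_i ∧ dx_j in alpha ∧ beta is (alpha_i * beta_j - alpha_j * beta_i). Collecting: alpha ∧ beta = (6) dx ∧ dy.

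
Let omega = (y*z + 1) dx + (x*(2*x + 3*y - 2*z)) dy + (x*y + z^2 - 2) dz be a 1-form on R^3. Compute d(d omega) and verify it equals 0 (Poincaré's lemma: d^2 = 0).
d(d omega) = 0

Step 1: d omega = sum_{i<j} (∂f_j/∂x_i - ∂f_i/∂x_j) dx_i ∧ dx_j:
  coeff of dx ∧ dy: 4*x + 3*y - 3*z
  coeff of dx ∧ dz: 0
  coeff of dy ∧ dz: 3*x
Step 2: Apply d again to each 2-form coefficient. The only possible 3-form in R^3 is dx ∧ dy ∧ dz, with coefficient
  ∂(coeff of dy∧dz)/∂x - ∂(coeff of dx∧dz)/∂y + ∂(coeff of dx∧dy)/∂z
  = ∂/∂x (3*x) - ∂/∂y (0) + ∂/∂z (4*x + 3*y - 3*z).
Each of these terms simplifies to sums of mixed partials that cancel in pairs. The result is 0 (by equality of mixed partials for smooth functions — Schwarz / Clairaut).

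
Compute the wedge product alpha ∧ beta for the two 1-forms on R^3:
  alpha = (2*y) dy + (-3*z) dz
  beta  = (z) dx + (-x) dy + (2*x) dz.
alpha ∧ beta = (-2*y*z) dx ∧ dy + (x*(4*y - 3*z)) dy ∧ dz + (3*z^2) dx ∧ dz

Distribute the wedge, using dx_i ∧ dx_j = -dx_j ∧ dx_i and dx_i ∧ dx_i = 0. For each pair (i, j) with i < j, the coefficient of dx_i ∧ dx_j in alpha ∧ beta is (alpha_i * beta_j - alpha_j * beta_i). Collecting: alpha ∧ beta = (-2*y*z) dx ∧ dy + (x*(4*y - 3*z)) dy ∧ dz + (3*z^2) dx ∧ dz.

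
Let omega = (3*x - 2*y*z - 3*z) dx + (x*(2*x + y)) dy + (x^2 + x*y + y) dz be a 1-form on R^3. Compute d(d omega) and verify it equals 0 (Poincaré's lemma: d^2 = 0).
d(d omega) = 0

Step 1: d omega = sum_{i<j} (∂f_j/∂x_i - ∂f_i/∂x_j) dx_i ∧ dx_j:
  coeff of dx ∧ dy: 4*x + y + 2*z
  coeff of dx ∧ dz: 2*x + 3*y + 3
  coeff of dy ∧ dz: x + 1
Step 2: Apply d again to each 2-form coefficient. The only possible 3-form in R^3 is dx ∧ dy ∧ dz, with coefficient
  ∂(coeff of dy∧dz)/∂x - ∂(coeff of dx∧dz)/∂y + ∂(coeff of dx∧dy)/∂z
  = ∂/∂x (x + 1) - ∂/∂y (2*x + 3*y + 3) + ∂/∂z (4*x + y + 2*z).
Each of these terms simplifies to sums of mixed partials that cancel in pairs. The result is 0 (by equality of mixed partials for smooth functions — Schwarz / Clairaut).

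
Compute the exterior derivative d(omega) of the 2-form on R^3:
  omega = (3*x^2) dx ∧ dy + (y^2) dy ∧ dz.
d(omega) = 0

For a 2-form omega = sum_{i<j} g_{ij} dx_i ∧ dx_j, the exterior derivative is
  d(omega) = sum_{i<j} d(g_{ij}) ∧ dx_i ∧ dx_j = sum_{i<j, k} (∂g_{ij}/∂x_k) dx_k ∧ dx_i ∧ dx_j.
Expand each term, using dx_k ∧ dx_i ∧ dx_j = sgn(permutation) dx_{(a)} ∧ dx_{(b)} ∧ dx_{(c)} with (a < b < c) sorted:

Collecting like 3-forms: d(omega) = 0.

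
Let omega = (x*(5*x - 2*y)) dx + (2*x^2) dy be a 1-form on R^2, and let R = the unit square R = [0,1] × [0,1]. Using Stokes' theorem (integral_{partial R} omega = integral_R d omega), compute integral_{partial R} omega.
integral_(partial R) omega = 3

Stokes: integral_partial_R omega = integral_R d omega with d omega = (∂Q/∂x - ∂P/∂y) dx ∧ dy.
  ∂Q/∂x = 4*x
  ∂P/∂y = -2*x
  integrand = ∂Q/∂x - ∂P/∂y = 6*x.
Integrating over R: integral_0^1 integral_0^1 (6*x) dx dy = 3.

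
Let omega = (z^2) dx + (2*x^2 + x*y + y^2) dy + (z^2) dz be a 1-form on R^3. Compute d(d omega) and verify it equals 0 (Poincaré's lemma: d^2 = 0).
d(d omega) = 0

Step 1: d omega = sum_{i<j} (∂f_j/∂x_i - ∂f_i/∂x_j) dx_i ∧ dx_j:
  coeff of dx ∧ dy: 4*x + y
  coeff of dx ∧ dz: -2*z
  coeff of dy ∧ dz: 0
Step 2: Apply d again to each 2-form coefficient. The only possible 3-form in R^3 is dx ∧ dy ∧ dz, with coefficient
  ∂(coeff of dy∧dz)/∂x - ∂(coeff of dx∧dz)/∂y + ∂(coeff of dx∧dy)/∂z
  = ∂/∂x (0) - ∂/∂y (-2*z) + ∂/∂z (4*x + y).
Each of these terms simplifies to sums of mixed partials that cancel in pairs. The result is 0 (by equality of mixed partials for smooth functions — Schwarz / Clairaut).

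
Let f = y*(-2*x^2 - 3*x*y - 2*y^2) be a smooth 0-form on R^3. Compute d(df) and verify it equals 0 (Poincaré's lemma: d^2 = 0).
d(df) = 0

Step 1: df = sum_i (∂f/∂x_i) dx_i = (y*(-4*x - 3*y)) dx + (-2*x^2 - 6*x*y - 6*y^2) dy + (0) dz.
Step 2: Apply d again. Using the 1-form formula, the coefficient of dx ∧ dy in d(df) is ∂^2 f/∂x ∂y - ∂^2 f/∂y ∂x = (-4*x - 6*y) - (-4*x - 6*y) = 0 (equality of mixed partials for smooth f).
Similarly for dx ∧ dz and dy ∧ dz — all coefficients vanish. So d(df) = 0.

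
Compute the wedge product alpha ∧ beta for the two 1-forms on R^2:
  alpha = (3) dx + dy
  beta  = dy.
alpha ∧ beta = (3) dx ∧ dy

Distribute the wedge, using dx_i ∧ dx_j = -dx_j ∧ dx_i and dx_i ∧ dx_i = 0. For each pair (i, j) with i < j, the coefficient of dx_i ∧ dx_j in alpha ∧ beta is (alpha_i * beta_j - alpha_j * beta_i). Collecting: alpha ∧ beta = (3) dx ∧ dy.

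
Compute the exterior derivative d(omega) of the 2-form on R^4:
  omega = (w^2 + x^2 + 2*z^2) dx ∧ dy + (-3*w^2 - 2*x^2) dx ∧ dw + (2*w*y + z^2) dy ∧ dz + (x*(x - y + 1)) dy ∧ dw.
d(omega) = (4*z) dx ∧ dy ∧ dz + (2*w + 2*x - y + 1) dx ∧ dy ∧ dw + (2*y) dy ∧ dz ∧ dw

For a 2-form omega = sum_{i<j} g_{ij} dx_i ∧ dx_j, the exterior derivative is
  d(omega) = sum_{i<j} d(g_{ij}) ∧ dx_i ∧ dx_j = sum_{i<j, k} (∂g_{ij}/∂x_k) dx_k ∧ dx_i ∧ dx_j.
Expand each term, using dx_k ∧ dx_i ∧ dx_j = sgn(permutation) dx_{(a)} ∧ dx_{(b)} ∧ dx_{(c)} with (a < b < c) sorted:
  d(w^2 + x^2 + 2*z^2) includes (∂/∂z)(w^2 + x^2 + 2*z^2) dz = (4*z) dz, which multiplied by dx ∧ dy gives (4*z) dx ∧ dy ∧ dz
  d(w^2 + x^2 + 2*z^2) includes (∂/∂w)(w^2 + x^2 + 2*z^2) dw = (2*w) dw, which multiplied by dx ∧ dy gives (2*w) dx ∧ dy ∧ dw
  d(2*w*y + z^2) includes (∂/∂w)(2*w*y + z^2) dw = (2*y) dw, which multiplied by dy ∧ dz gives (2*y) dy ∧ dz ∧ dw
  d(x*(x - y + 1)) includes (∂/∂x)(x*(x - y + 1)) dx = (2*x - y + 1) dx, which multiplied by dy ∧ dw gives (2*x - y + 1) dx ∧ dy ∧ dw
Collecting like 3-forms: d(omega) = (4*z) dx ∧ dy ∧ dz + (2*w + 2*x - y + 1) dx ∧ dy ∧ dw + (2*y) dy ∧ dz ∧ dw.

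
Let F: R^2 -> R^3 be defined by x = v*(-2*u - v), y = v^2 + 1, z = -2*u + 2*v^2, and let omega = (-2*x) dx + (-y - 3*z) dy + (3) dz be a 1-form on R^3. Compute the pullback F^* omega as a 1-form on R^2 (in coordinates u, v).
F^* omega = (-8*u*v^2 - 4*v^3 - 6) du + (2*v*(-4*u^2 - 6*u*v + 6*u - 9*v^2 + 5)) dv

Using F^*(f dg) = (f ∘ F) d(g ∘ F), substitute each coordinate x_i by F_i(u, v) in f_i, and replace dx_i by d F_i = (∂F_i/∂u) du + (∂F_i/∂v) dv.
  For the x component: f_1(F) = 2*v*(2*u + v); d F_1 = (-2*v) du + (-2*u - 2*v) dv
  For the y component: f_2(F) = 6*u - 7*v^2 - 1; d F_2 = (0) du + (2*v) dv
  For the z component: f_3(F) = 3; d F_3 = (-2) du + (4*v) dv
Combining and collecting du, dv coefficients:
  coeff of du: -8*u*v^2 - 4*v^3 - 6
  coeff of dv: 2*v*(-4*u^2 - 6*u*v + 6*u - 9*v^2 + 5)
F^* omega = (-8*u*v^2 - 4*v^3 - 6) du + (2*v*(-4*u^2 - 6*u*v + 6*u - 9*v^2 + 5)) dv.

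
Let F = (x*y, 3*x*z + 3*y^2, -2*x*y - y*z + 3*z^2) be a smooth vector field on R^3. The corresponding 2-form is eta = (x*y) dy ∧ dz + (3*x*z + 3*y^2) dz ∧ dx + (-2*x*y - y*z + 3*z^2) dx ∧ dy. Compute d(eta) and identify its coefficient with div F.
d(eta) = (6*y + 6*z) dx ∧ dy ∧ dz; div F = 6*y + 6*z

For a 2-form in R^3 of the form above, applying d gives a 3-form with coefficient ∂P/∂x + ∂Q/∂y + ∂R/∂z:
  ∂P/∂x = y
  ∂Q/∂y = 6*y
  ∂R/∂z = -y + 6*z
Sum = 6*y + 6*z, which is exactly div F.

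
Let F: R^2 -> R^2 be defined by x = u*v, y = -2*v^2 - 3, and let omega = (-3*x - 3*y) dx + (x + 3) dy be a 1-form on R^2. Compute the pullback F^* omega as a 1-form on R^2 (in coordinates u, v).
F^* omega = (3*v*(-u*v + 2*v^2 + 3)) du + (-3*u^2*v + 2*u*v^2 + 9*u - 12*v) dv

Using F^*(f dg) = (f ∘ F) d(g ∘ F), substitute each coordinate x_i by F_i(u, v) in f_i, and replace dx_i by d F_i = (∂F_i/∂u) du + (∂F_i/∂v) dv.
  For the x component: f_1(F) = -3*u*v + 6*v^2 + 9; d F_1 = (v) du + (u) dv
  For the y component: f_2(F) = u*v + 3; d F_2 = (0) du + (-4*v) dv
Combining and collecting du, dv coefficients:
  coeff of du: 3*v*(-u*v + 2*v^2 + 3)
  coeff of dv: -3*u^2*v + 2*u*v^2 + 9*u - 12*v
F^* omega = (3*v*(-u*v + 2*v^2 + 3)) du + (-3*u^2*v + 2*u*v^2 + 9*u - 12*v) dv.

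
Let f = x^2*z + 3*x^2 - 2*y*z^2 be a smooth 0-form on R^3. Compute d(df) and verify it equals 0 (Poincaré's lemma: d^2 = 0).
d(df) = 0

Step 1: df = sum_i (∂f/∂x_i) dx_i = (2*x*(z + 3)) dx + (-2*z^2) dy + (x^2 - 4*y*z) dz.
Step 2: Apply d again. Using the 1-form formula, the coefficient of dx ∧ dy in d(df) is ∂^2 f/∂x ∂y - ∂^2 f/∂y ∂x = (0) - (0) = 0 (equality of mixed partials for smooth f).
Similarly for dx ∧ dz and dy ∧ dz — all coefficients vanish. So d(df) = 0.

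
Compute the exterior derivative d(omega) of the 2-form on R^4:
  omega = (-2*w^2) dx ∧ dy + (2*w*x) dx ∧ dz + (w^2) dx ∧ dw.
d(omega) = (-4*w) dx ∧ dy ∧ dw + (2*x) dx ∧ dz ∧ dw

For a 2-form omega = sum_{i<j} g_{ij} dx_i ∧ dx_j, the exterior derivative is
  d(omega) = sum_{i<j} d(g_{ij}) ∧ dx_i ∧ dx_j = sum_{i<j, k} (∂g_{ij}/∂x_k) dx_k ∧ dx_i ∧ dx_j.
Expand each term, using dx_k ∧ dx_i ∧ dx_j = sgn(permutation) dx_{(a)} ∧ dx_{(b)} ∧ dx_{(c)} with (a < b < c) sorted:
  d(-2*w^2) includes (∂/∂w)(-2*w^2) dw = (-4*w) dw, which multiplied by dx ∧ dy gives (-4*w) dx ∧ dy ∧ dw
  d(2*w*x) includes (∂/∂w)(2*w*x) dw = (2*x) dw, which multiplied by dx ∧ dz gives (2*x) dx ∧ dz ∧ dw
Collecting like 3-forms: d(omega) = (-4*w) dx ∧ dy ∧ dw + (2*x) dx ∧ dz ∧ dw.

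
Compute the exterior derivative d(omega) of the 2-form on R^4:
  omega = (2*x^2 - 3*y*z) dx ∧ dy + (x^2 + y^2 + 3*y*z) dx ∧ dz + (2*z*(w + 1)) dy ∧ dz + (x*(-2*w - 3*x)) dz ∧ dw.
d(omega) = (-5*y - 3*z) dx ∧ dy ∧ dz + (2*z) dy ∧ dz ∧ dw + (-2*w - 6*x) dx ∧ dz ∧ dw

For a 2-form omega = sum_{i<j} g_{ij} dx_i ∧ dx_j, the exterior derivative is
  d(omega) = sum_{i<j} d(g_{ij}) ∧ dx_i ∧ dx_j = sum_{i<j, k} (∂g_{ij}/∂x_k) dx_k ∧ dx_i ∧ dx_j.
Expand each term, using dx_k ∧ dx_i ∧ dx_j = sgn(permutation) dx_{(a)} ∧ dx_{(b)} ∧ dx_{(c)} with (a < b < c) sorted:
  d(2*x^2 - 3*y*z) includes (∂/∂z)(2*x^2 - 3*y*z) dz = (-3*y) dz, which multiplied by dx ∧ dy gives (-3*y) dx ∧ dy ∧ dz
  d(x^2 + y^2 + 3*y*z) includes (∂/∂y)(x^2 + y^2 + 3*y*z) dy = (2*y + 3*z) dy, which multiplied by dx ∧ dz gives (-2*y - 3*z) dx ∧ dy ∧ dz
  d(2*z*(w + 1)) includes (∂/∂w)(2*z*(w + 1)) dw = (2*z) dw, which multiplied by dy ∧ dz gives (2*z) dy ∧ dz ∧ dw
  d(x*(-2*w - 3*x)) includes (∂/∂x)(x*(-2*w - 3*x)) dx = (-2*w - 6*x) dx, which multiplied by dz ∧ dw gives (-2*w - 6*x) dx ∧ dz ∧ dw
Collecting like 3-forms: d(omega) = (-5*y - 3*z) dx ∧ dy ∧ dz + (2*z) dy ∧ dz ∧ dw + (-2*w - 6*x) dx ∧ dz ∧ dw.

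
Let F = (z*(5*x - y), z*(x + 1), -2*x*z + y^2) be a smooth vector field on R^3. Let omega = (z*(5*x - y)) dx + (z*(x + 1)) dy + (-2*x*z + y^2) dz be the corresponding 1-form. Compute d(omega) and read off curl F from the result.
d(omega) = (-x + 2*y - 1) dy ∧ dz + (5*x - y + 2*z) dz ∧ dx + (2*z) dx ∧ dy; curl F = (-x + 2*y - 1, 5*x - y + 2*z, 2*z)

d omega = sum_{i<j} (∂f_j/∂x_i - ∂f_i/∂x_j) dx_i ∧ dx_j. Under the identification (dy ∧ dz, dz ∧ dx, dx ∧ dy) ↔ (e_x, e_y, e_z), the coefficients are exactly the components of curl F. Compute:
  ∂R/∂y - ∂Q/∂z = (2*y) - (x + 1) = -x + 2*y - 1
  ∂P/∂z - ∂R/∂x = (5*x - y) - (-2*z) = 5*x - y + 2*z
  ∂Q/∂x - ∂P/∂y = (z) - (-z) = 2*z.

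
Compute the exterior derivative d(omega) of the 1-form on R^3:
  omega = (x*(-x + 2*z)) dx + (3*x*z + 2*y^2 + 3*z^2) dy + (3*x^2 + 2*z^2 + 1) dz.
d(omega) = (3*z) dx ∧ dy + (4*x) dx ∧ dz + (-3*x - 6*z) dy ∧ dz

For a 1-form omega = sum_i f_i dx_i, the exterior derivative is
  d(omega) = sum_{i < j} (∂f_j/∂x_i - ∂f_i/∂x_j) dx_i ∧ dx_j.
  coefficient of dx ∧ dy: ∂f_2/∂x - ∂f_1/∂y = ∂(3*x*z + 2*y^2 + 3*z^2)/∂x - ∂(x*(-x + 2*z))/∂y = 3*z
  coefficient of dx ∧ dz: ∂f_3/∂x - ∂f_1/∂z = ∂(3*x^2 + 2*z^2 + 1)/∂x - ∂(x*(-x + 2*z))/∂z = 4*x
  coefficient of dy ∧ dz: ∂f_3/∂y - ∂f_2/∂z = ∂(3*x^2 + 2*z^2 + 1)/∂y - ∂(3*x*z + 2*y^2 + 3*z^2)/∂z = -3*x - 6*z
Assembling: d(omega) = (3*z) dx ∧ dy + (4*x) dx ∧ dz + (-3*x - 6*z) dy ∧ dz.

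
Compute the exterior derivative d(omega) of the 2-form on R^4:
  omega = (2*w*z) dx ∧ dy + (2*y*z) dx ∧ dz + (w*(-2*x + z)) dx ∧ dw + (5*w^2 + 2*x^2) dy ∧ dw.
d(omega) = (2*w - 2*z) dx ∧ dy ∧ dz + (4*x + 2*z) dx ∧ dy ∧ dw + (-w) dx ∧ dz ∧ dw

For a 2-form omega = sum_{i<j} g_{ij} dx_i ∧ dx_j, the exterior derivative is
  d(omega) = sum_{i<j} d(g_{ij}) ∧ dx_i ∧ dx_j = sum_{i<j, k} (∂g_{ij}/∂x_k) dx_k ∧ dx_i ∧ dx_j.
Expand each term, using dx_k ∧ dx_i ∧ dx_j = sgn(permutation) dx_{(a)} ∧ dx_{(b)} ∧ dx_{(c)} with (a < b < c) sorted:
  d(2*w*z) includes (∂/∂z)(2*w*z) dz = (2*w) dz, which multiplied by dx ∧ dy gives (2*w) dx ∧ dy ∧ dz
  d(2*w*z) includes (∂/∂w)(2*w*z) dw = (2*z) dw, which multiplied by dx ∧ dy gives (2*z) dx ∧ dy ∧ dw
  d(2*y*z) includes (∂/∂y)(2*y*z) dy = (2*z) dy, which multiplied by dx ∧ dz gives (-2*z) dx ∧ dy ∧ dz
  d(w*(-2*x + z)) includes (∂/∂z)(w*(-2*x + z)) dz = (w) dz, which multiplied by dx ∧ dw gives (-w) dx ∧ dz ∧ dw
  d(5*w^2 + 2*x^2) includes (∂/∂x)(5*w^2 + 2*x^2) dx = (4*x) dx, which multiplied by dy ∧ dw gives (4*x) dx ∧ dy ∧ dw
Collecting like 3-forms: d(omega) = (2*w - 2*z) dx ∧ dy ∧ dz + (4*x + 2*z) dx ∧ dy ∧ dw + (-w) dx ∧ dz ∧ dw.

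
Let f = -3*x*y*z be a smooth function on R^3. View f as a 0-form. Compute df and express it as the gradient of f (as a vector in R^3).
df = (-3*y*z) dx + (-3*x*z) dy + (-3*x*y) dz; grad f = (-3*y*z, -3*x*z, -3*x*y)

For a 0-form f, d f = (∂f/∂x) dx + (∂f/∂y) dy + (∂f/∂z) dz. The components of the vector representation are exactly the entries of grad f in Cartesian coordinates:
  ∂f/∂x = -3*y*z
  ∂f/∂y = -3*x*z
  ∂f/∂z = -3*x*y.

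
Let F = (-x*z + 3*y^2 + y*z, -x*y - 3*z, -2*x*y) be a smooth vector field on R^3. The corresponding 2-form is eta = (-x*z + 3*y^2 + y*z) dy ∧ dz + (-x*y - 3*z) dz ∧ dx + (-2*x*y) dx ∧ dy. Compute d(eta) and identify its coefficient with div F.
d(eta) = (-x - z) dx ∧ dy ∧ dz; div F = -x - z

For a 2-form in R^3 of the form above, applying d gives a 3-form with coefficient ∂P/∂x + ∂Q/∂y + ∂R/∂z:
  ∂P/∂x = -z
  ∂Q/∂y = -x
  ∂R/∂z = 0
Sum = -x - z, which is exactly div F.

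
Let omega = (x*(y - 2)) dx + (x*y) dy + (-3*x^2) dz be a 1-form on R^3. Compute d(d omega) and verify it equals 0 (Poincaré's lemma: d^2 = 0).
d(d omega) = 0

Step 1: d omega = sum_{i<j} (∂f_j/∂x_i - ∂f_i/∂x_j) dx_i ∧ dx_j:
  coeff of dx ∧ dy: -x + y
  coeff of dx ∧ dz: -6*x
  coeff of dy ∧ dz: 0
Step 2: Apply d again to each 2-form coefficient. The only possible 3-form in R^3 is dx ∧ dy ∧ dz, with coefficient
  ∂(coeff of dy∧dz)/∂x - ∂(coeff of dx∧dz)/∂y + ∂(coeff of dx∧dy)/∂z
  = ∂/∂x (0) - ∂/∂y (-6*x) + ∂/∂z (-x + y).
Each of these terms simplifies to sums of mixed partials that cancel in pairs. The result is 0 (by equality of mixed partials for smooth functions — Schwarz / Clairaut).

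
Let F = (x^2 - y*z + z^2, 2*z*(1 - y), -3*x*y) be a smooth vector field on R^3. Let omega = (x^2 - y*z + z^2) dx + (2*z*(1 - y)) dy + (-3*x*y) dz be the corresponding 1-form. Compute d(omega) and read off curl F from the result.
d(omega) = (-3*x + 2*y - 2) dy ∧ dz + (2*y + 2*z) dz ∧ dx + (z) dx ∧ dy; curl F = (-3*x + 2*y - 2, 2*y + 2*z, z)

d omega = sum_{i<j} (∂f_j/∂x_i - ∂f_i/∂x_j) dx_i ∧ dx_j. Under the identification (dy ∧ dz, dz ∧ dx, dx ∧ dy) ↔ (e_x, e_y, e_z), the coefficients are exactly the components of curl F. Compute:
  ∂R/∂y - ∂Q/∂z = (-3*x) - (2 - 2*y) = -3*x + 2*y - 2
  ∂P/∂z - ∂R/∂x = (-y + 2*z) - (-3*y) = 2*y + 2*z
  ∂Q/∂x - ∂P/∂y = (0) - (-z) = z.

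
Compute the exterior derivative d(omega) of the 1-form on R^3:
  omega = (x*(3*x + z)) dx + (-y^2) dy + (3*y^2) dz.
d(omega) = (-x) dx ∧ dz + (6*y) dy ∧ dz

For a 1-form omega = sum_i f_i dx_i, the exterior derivative is
  d(omega) = sum_{i < j} (∂f_j/∂x_i - ∂f_i/∂x_j) dx_i ∧ dx_j.
  coefficient of dx ∧ dz: ∂f_3/∂x - ∂f_1/∂z = ∂(3*y^2)/∂x - ∂(x*(3*x + z))/∂z = -x
  coefficient of dy ∧ dz: ∂f_3/∂y - ∂f_2/∂z = ∂(3*y^2)/∂y - ∂(-y^2)/∂z = 6*y
Assembling: d(omega) = (-x) dx ∧ dz + (6*y) dy ∧ dz.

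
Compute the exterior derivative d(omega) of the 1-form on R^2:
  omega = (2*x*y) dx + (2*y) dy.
d(omega) = (-2*x) dx ∧ dy

For a 1-form omega = sum_i f_i dx_i, the exterior derivative is
  d(omega) = sum_{i < j} (∂f_j/∂x_i - ∂f_i/∂x_j) dx_i ∧ dx_j.
  coefficient of dx ∧ dy: ∂f_2/∂x - ∂f_1/∂y = ∂(2*y)/∂x - ∂(2*x*y)/∂y = -2*x
Assembling: d(omega) = (-2*x) dx ∧ dy.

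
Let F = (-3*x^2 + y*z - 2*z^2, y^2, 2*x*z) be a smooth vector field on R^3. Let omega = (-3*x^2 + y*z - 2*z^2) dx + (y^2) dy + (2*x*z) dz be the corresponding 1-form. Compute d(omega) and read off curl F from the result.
d(omega) = (0) dy ∧ dz + (y - 6*z) dz ∧ dx + (-z) dx ∧ dy; curl F = (0, y - 6*z, -z)

d omega = sum_{i<j} (∂f_j/∂x_i - ∂f_i/∂x_j) dx_i ∧ dx_j. Under the identification (dy ∧ dz, dz ∧ dx, dx ∧ dy) ↔ (e_x, e_y, e_z), the coefficients are exactly the components of curl F. Compute:
  ∂R/∂y - ∂Q/∂z = (0) - (0) = 0
  ∂P/∂z - ∂R/∂x = (y - 4*z) - (2*z) = y - 6*z
  ∂Q/∂x - ∂P/∂y = (0) - (z) = -z.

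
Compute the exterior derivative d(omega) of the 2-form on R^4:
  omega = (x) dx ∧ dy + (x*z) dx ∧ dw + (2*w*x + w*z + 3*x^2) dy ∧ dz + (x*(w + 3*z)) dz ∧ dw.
d(omega) = (w - x + 3*z) dx ∧ dz ∧ dw + (2*w + 6*x) dx ∧ dy ∧ dz + (2*x + z) dy ∧ dz ∧ dw

For a 2-form omega = sum_{i<j} g_{ij} dx_i ∧ dx_j, the exterior derivative is
  d(omega) = sum_{i<j} d(g_{ij}) ∧ dx_i ∧ dx_j = sum_{i<j, k} (∂g_{ij}/∂x_k) dx_k ∧ dx_i ∧ dx_j.
Expand each term, using dx_k ∧ dx_i ∧ dx_j = sgn(permutation) dx_{(a)} ∧ dx_{(b)} ∧ dx_{(c)} with (a < b < c) sorted:
  d(x*z) includes (∂/∂z)(x*z) dz = (x) dz, which multiplied by dx ∧ dw gives (-x) dx ∧ dz ∧ dw
  d(2*w*x + w*z + 3*x^2) includes (∂/∂x)(2*w*x + w*z + 3*x^2) dx = (2*w + 6*x) dx, which multiplied by dy ∧ dz gives (2*w + 6*x) dx ∧ dy ∧ dz
  d(2*w*x + w*z + 3*x^2) includes (∂/∂w)(2*w*x + w*z + 3*x^2) dw = (2*x + z) dw, which multiplied by dy ∧ dz gives (2*x + z) dy ∧ dz ∧ dw
  d(x*(w + 3*z)) includes (∂/∂x)(x*(w + 3*z)) dx = (w + 3*z) dx, which multiplied by dz ∧ dw gives (w + 3*z) dx ∧ dz ∧ dw
Collecting like 3-forms: d(omega) = (w - x + 3*z) dx ∧ dz ∧ dw + (2*w + 6*x) dx ∧ dy ∧ dz + (2*x + z) dy ∧ dz ∧ dw.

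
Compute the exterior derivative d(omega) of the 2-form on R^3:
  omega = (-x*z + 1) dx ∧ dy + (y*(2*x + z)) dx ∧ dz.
d(omega) = (-3*x - z) dx ∧ dy ∧ dz

For a 2-form omega = sum_{i<j} g_{ij} dx_i ∧ dx_j, the exterior derivative is
  d(omega) = sum_{i<j} d(g_{ij}) ∧ dx_i ∧ dx_j = sum_{i<j, k} (∂g_{ij}/∂x_k) dx_k ∧ dx_i ∧ dx_j.
Expand each term, using dx_k ∧ dx_i ∧ dx_j = sgn(permutation) dx_{(a)} ∧ dx_{(b)} ∧ dx_{(c)} with (a < b < c) sorted:
  d(-x*z + 1) includes (∂/∂z)(-x*z + 1) dz = (-x) dz, which multiplied by dx ∧ dy gives (-x) dx ∧ dy ∧ dz
  d(y*(2*x + z)) includes (∂/∂y)(y*(2*x + z)) dy = (2*x + z) dy, which multiplied by dx ∧ dz gives (-2*x - z) dx ∧ dy ∧ dz
Collecting like 3-forms: d(omega) = (-3*x - z) dx ∧ dy ∧ dz.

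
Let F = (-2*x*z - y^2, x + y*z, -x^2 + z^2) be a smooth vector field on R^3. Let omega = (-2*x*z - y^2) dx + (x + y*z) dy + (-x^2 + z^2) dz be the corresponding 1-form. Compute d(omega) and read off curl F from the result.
d(omega) = (-y) dy ∧ dz + (0) dz ∧ dx + (2*y + 1) dx ∧ dy; curl F = (-y, 0, 2*y + 1)

d omega = sum_{i<j} (∂f_j/∂x_i - ∂f_i/∂x_j) dx_i ∧ dx_j. Under the identification (dy ∧ dz, dz ∧ dx, dx ∧ dy) ↔ (e_x, e_y, e_z), the coefficients are exactly the components of curl F. Compute:
  ∂R/∂y - ∂Q/∂z = (0) - (y) = -y
  ∂P/∂z - ∂R/∂x = (-2*x) - (-2*x) = 0
  ∂Q/∂x - ∂P/∂y = (1) - (-2*y) = 2*y + 1.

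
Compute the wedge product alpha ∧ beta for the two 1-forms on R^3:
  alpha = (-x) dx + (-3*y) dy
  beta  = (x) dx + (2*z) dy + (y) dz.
alpha ∧ beta = (x*(3*y - 2*z)) dx ∧ dy + (-x*y) dx ∧ dz + (-3*y^2) dy ∧ dz

Distribute the wedge, using dx_i ∧ dx_j = -dx_j ∧ dx_i and dx_i ∧ dx_i = 0. For each pair (i, j) with i < j, the coefficient of dx_i ∧ dx_j in alpha ∧ beta is (alpha_i * beta_j - alpha_j * beta_i). Collecting: alpha ∧ beta = (x*(3*y - 2*z)) dx ∧ dy + (-x*y) dx ∧ dz + (-3*y^2) dy ∧ dz.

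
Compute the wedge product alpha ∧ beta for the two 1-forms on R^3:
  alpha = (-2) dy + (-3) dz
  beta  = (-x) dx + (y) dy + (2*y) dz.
alpha ∧ beta = (-2*x) dx ∧ dy + (-y) dy ∧ dz + (-3*x) dx ∧ dz

Distribute the wedge, using dx_i ∧ dx_j = -dx_j ∧ dx_i and dx_i ∧ dx_i = 0. For each pair (i, j) with i < j, the coefficient of dx_i ∧ dx_j in alpha ∧ beta is (alpha_i * beta_j - alpha_j * beta_i). Collecting: alpha ∧ beta = (-2*x) dx ∧ dy + (-y) dy ∧ dz + (-3*x) dx ∧ dz.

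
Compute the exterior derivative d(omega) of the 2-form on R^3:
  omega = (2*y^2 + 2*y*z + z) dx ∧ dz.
d(omega) = (-4*y - 2*z) dx ∧ dy ∧ dz

For a 2-form omega = sum_{i<j} g_{ij} dx_i ∧ dx_j, the exterior derivative is
  d(omega) = sum_{i<j} d(g_{ij}) ∧ dx_i ∧ dx_j = sum_{i<j, k} (∂g_{ij}/∂x_k) dx_k ∧ dx_i ∧ dx_j.
Expand each term, using dx_k ∧ dx_i ∧ dx_j = sgn(permutation) dx_{(a)} ∧ dx_{(b)} ∧ dx_{(c)} with (a < b < c) sorted:
  d(2*y^2 + 2*y*z + z) includes (∂/∂y)(2*y^2 + 2*y*z + z) dy = (4*y + 2*z) dy, which multiplied by dx ∧ dz gives (-4*y - 2*z) dx ∧ dy ∧ dz
Collecting like 3-forms: d(omega) = (-4*y - 2*z) dx ∧ dy ∧ dz.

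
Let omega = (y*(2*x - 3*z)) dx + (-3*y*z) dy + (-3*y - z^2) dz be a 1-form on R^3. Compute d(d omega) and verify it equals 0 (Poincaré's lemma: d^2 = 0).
d(d omega) = 0

Step 1: d omega = sum_{i<j} (∂f_j/∂x_i - ∂f_i/∂x_j) dx_i ∧ dx_j:
  coeff of dx ∧ dy: -2*x + 3*z
  coeff of dx ∧ dz: 3*y
  coeff of dy ∧ dz: 3*y - 3
Step 2: Apply d again to each 2-form coefficient. The only possible 3-form in R^3 is dx ∧ dy ∧ dz, with coefficient
  ∂(coeff of dy∧dz)/∂x - ∂(coeff of dx∧dz)/∂y + ∂(coeff of dx∧dy)/∂z
  = ∂/∂x (3*y - 3) - ∂/∂y (3*y) + ∂/∂z (-2*x + 3*z).
Each of these terms simplifies to sums of mixed partials that cancel in pairs. The result is 0 (by equality of mixed partials for smooth functions — Schwarz / Clairaut).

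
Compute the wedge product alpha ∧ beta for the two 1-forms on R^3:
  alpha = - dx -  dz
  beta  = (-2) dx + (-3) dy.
alpha ∧ beta = (3) dx ∧ dy + (-2) dx ∧ dz + (-3) dy ∧ dz

Distribute the wedge, using dx_i ∧ dx_j = -dx_j ∧ dx_i and dx_i ∧ dx_i = 0. For each pair (i, j) with i < j, the coefficient of dx_i ∧ dx_j in alpha ∧ beta is (alpha_i * beta_j - alpha_j * beta_i). Collecting: alpha ∧ beta = (3) dx ∧ dy + (-2) dx ∧ dz + (-3) dy ∧ dz.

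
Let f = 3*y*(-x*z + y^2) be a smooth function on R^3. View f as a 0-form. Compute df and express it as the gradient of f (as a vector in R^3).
df = (-3*y*z) dx + (-3*x*z + 9*y^2) dy + (-3*x*y) dz; grad f = (-3*y*z, -3*x*z + 9*y^2, -3*x*y)

For a 0-form f, d f = (∂f/∂x) dx + (∂f/∂y) dy + (∂f/∂z) dz. The components of the vector representation are exactly the entries of grad f in Cartesian coordinates:
  ∂f/∂x = -3*y*z
  ∂f/∂y = -3*x*z + 9*y^2
  ∂f/∂z = -3*x*y.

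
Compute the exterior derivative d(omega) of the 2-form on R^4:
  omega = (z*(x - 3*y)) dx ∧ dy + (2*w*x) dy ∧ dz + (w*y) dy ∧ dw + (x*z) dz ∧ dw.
d(omega) = (2*w + x - 3*y) dx ∧ dy ∧ dz + (2*x) dy ∧ dz ∧ dw + (z) dx ∧ dz ∧ dw

For a 2-form omega = sum_{i<j} g_{ij} dx_i ∧ dx_j, the exterior derivative is
  d(omega) = sum_{i<j} d(g_{ij}) ∧ dx_i ∧ dx_j = sum_{i<j, k} (∂g_{ij}/∂x_k) dx_k ∧ dx_i ∧ dx_j.
Expand each term, using dx_k ∧ dx_i ∧ dx_j = sgn(permutation) dx_{(a)} ∧ dx_{(b)} ∧ dx_{(c)} with (a < b < c) sorted:
  d(z*(x - 3*y)) includes (∂/∂z)(z*(x - 3*y)) dz = (x - 3*y) dz, which multiplied by dx ∧ dy gives (x - 3*y) dx ∧ dy ∧ dz
  d(2*w*x) includes (∂/∂x)(2*w*x) dx = (2*w) dx, which multiplied by dy ∧ dz gives (2*w) dx ∧ dy ∧ dz
  d(2*w*x) includes (∂/∂w)(2*w*x) dw = (2*x) dw, which multiplied by dy ∧ dz gives (2*x) dy ∧ dz ∧ dw
  d(x*z) includes (∂/∂x)(x*z) dx = (z) dx, which multiplied by dz ∧ dw gives (z) dx ∧ dz ∧ dw
Collecting like 3-forms: d(omega) = (2*w + x - 3*y) dx ∧ dy ∧ dz + (2*x) dy ∧ dz ∧ dw + (z) dx ∧ dz ∧ dw.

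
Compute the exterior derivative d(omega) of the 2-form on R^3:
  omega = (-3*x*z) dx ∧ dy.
d(omega) = (-3*x) dx ∧ dy ∧ dz

For a 2-form omega = sum_{i<j} g_{ij} dx_i ∧ dx_j, the exterior derivative is
  d(omega) = sum_{i<j} d(g_{ij}) ∧ dx_i ∧ dx_j = sum_{i<j, k} (∂g_{ij}/∂x_k) dx_k ∧ dx_i ∧ dx_j.
Expand each term, using dx_k ∧ dx_i ∧ dx_j = sgn(permutation) dx_{(a)} ∧ dx_{(b)} ∧ dx_{(c)} with (a < b < c) sorted:
  d(-3*x*z) includes (∂/∂z)(-3*x*z) dz = (-3*x) dz, which multiplied by dx ∧ dy gives (-3*x) dx ∧ dy ∧ dz
Collecting like 3-forms: d(omega) = (-3*x) dx ∧ dy ∧ dz.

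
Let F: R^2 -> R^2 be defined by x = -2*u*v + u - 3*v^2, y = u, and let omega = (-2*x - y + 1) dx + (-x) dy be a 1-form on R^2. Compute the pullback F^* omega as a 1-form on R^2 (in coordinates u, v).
F^* omega = (-8*u*v^2 + 12*u*v - 4*u - 12*v^3 + 9*v^2 - 2*v + 1) du + (-8*u^2*v + 6*u^2 - 36*u*v^2 + 18*u*v - 2*u - 36*v^3 - 6*v) dv

Using F^*(f dg) = (f ∘ F) d(g ∘ F), substitute each coordinate x_i by F_i(u, v) in f_i, and replace dx_i by d F_i = (∂F_i/∂u) du + (∂F_i/∂v) dv.
  For the x component: f_1(F) = 4*u*v - 3*u + 6*v^2 + 1; d F_1 = (1 - 2*v) du + (-2*u - 6*v) dv
  For the y component: f_2(F) = 2*u*v - u + 3*v^2; d F_2 = (1) du + (0) dv
Combining and collecting du, dv coefficients:
  coeff of du: -8*u*v^2 + 12*u*v - 4*u - 12*v^3 + 9*v^2 - 2*v + 1
  coeff of dv: -8*u^2*v + 6*u^2 - 36*u*v^2 + 18*u*v - 2*u - 36*v^3 - 6*v
F^* omega = (-8*u*v^2 + 12*u*v - 4*u - 12*v^3 + 9*v^2 - 2*v + 1) du + (-8*u^2*v + 6*u^2 - 36*u*v^2 + 18*u*v - 2*u - 36*v^3 - 6*v) dv.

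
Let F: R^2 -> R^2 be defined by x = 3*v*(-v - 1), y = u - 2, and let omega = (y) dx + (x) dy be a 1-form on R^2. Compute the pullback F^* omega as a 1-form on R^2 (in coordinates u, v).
F^* omega = (3*v*(-v - 1)) du + (-6*u*v - 3*u + 12*v + 6) dv

Using F^*(f dg) = (f ∘ F) d(g ∘ F), substitute each coordinate x_i by F_i(u, v) in f_i, and replace dx_i by d F_i = (∂F_i/∂u) du + (∂F_i/∂v) dv.
  For the x component: f_1(F) = u - 2; d F_1 = (0) du + (-6*v - 3) dv
  For the y component: f_2(F) = 3*v*(-v - 1); d F_2 = (1) du + (0) dv
Combining and collecting du, dv coefficients:
  coeff of du: 3*v*(-v - 1)
  coeff of dv: -6*u*v - 3*u + 12*v + 6
F^* omega = (3*v*(-v - 1)) du + (-6*u*v - 3*u + 12*v + 6) dv.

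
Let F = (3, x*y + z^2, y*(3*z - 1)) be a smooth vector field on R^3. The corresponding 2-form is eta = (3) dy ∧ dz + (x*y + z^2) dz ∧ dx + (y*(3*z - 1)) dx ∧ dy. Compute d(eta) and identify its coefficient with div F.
d(eta) = (x + 3*y) dx ∧ dy ∧ dz; div F = x + 3*y

For a 2-form in R^3 of the form above, applying d gives a 3-form with coefficient ∂P/∂x + ∂Q/∂y + ∂R/∂z:
  ∂P/∂x = 0
  ∂Q/∂y = x
  ∂R/∂z = 3*y
Sum = x + 3*y, which is exactly div F.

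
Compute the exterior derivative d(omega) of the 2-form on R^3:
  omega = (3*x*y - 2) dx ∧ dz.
d(omega) = (-3*x) dx ∧ dy ∧ dz

For a 2-form omega = sum_{i<j} g_{ij} dx_i ∧ dx_j, the exterior derivative is
  d(omega) = sum_{i<j} d(g_{ij}) ∧ dx_i ∧ dx_j = sum_{i<j, k} (∂g_{ij}/∂x_k) dx_k ∧ dx_i ∧ dx_j.
Expand each term, using dx_k ∧ dx_i ∧ dx_j = sgn(permutation) dx_{(a)} ∧ dx_{(b)} ∧ dx_{(c)} with (a < b < c) sorted:
  d(3*x*y - 2) includes (∂/∂y)(3*x*y - 2) dy = (3*x) dy, which multiplied by dx ∧ dz gives (-3*x) dx ∧ dy ∧ dz
Collecting like 3-forms: d(omega) = (-3*x) dx ∧ dy ∧ dz.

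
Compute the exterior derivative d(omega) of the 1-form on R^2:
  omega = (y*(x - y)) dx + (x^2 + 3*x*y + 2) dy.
d(omega) = (x + 5*y) dx ∧ dy

For a 1-form omega = sum_i f_i dx_i, the exterior derivative is
  d(omega) = sum_{i < j} (∂f_j/∂x_i - ∂f_i/∂x_j) dx_i ∧ dx_j.
  coefficient of dx ∧ dy: ∂f_2/∂x - ∂f_1/∂y = ∂(x^2 + 3*x*y + 2)/∂x - ∂(y*(x - y))/∂y = x + 5*y
Assembling: d(omega) = (x + 5*y) dx ∧ dy.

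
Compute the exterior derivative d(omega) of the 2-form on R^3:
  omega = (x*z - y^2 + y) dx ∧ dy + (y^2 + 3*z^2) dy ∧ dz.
d(omega) = (x) dx ∧ dy ∧ dz

For a 2-form omega = sum_{i<j} g_{ij} dx_i ∧ dx_j, the exterior derivative is
  d(omega) = sum_{i<j} d(g_{ij}) ∧ dx_i ∧ dx_j = sum_{i<j, k} (∂g_{ij}/∂x_k) dx_k ∧ dx_i ∧ dx_j.
Expand each term, using dx_k ∧ dx_i ∧ dx_j = sgn(permutation) dx_{(a)} ∧ dx_{(b)} ∧ dx_{(c)} with (a < b < c) sorted:
  d(x*z - y^2 + y) includes (∂/∂z)(x*z - y^2 + y) dz = (x) dz, which multiplied by dx ∧ dy gives (x) dx ∧ dy ∧ dz
Collecting like 3-forms: d(omega) = (x) dx ∧ dy ∧ dz.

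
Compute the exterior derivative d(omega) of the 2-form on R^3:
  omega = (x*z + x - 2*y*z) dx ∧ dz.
d(omega) = (2*z) dx ∧ dy ∧ dz

For a 2-form omega = sum_{i<j} g_{ij} dx_i ∧ dx_j, the exterior derivative is
  d(omega) = sum_{i<j} d(g_{ij}) ∧ dx_i ∧ dx_j = sum_{i<j, k} (∂g_{ij}/∂x_k) dx_k ∧ dx_i ∧ dx_j.
Expand each term, using dx_k ∧ dx_i ∧ dx_j = sgn(permutation) dx_{(a)} ∧ dx_{(b)} ∧ dx_{(c)} with (a < b < c) sorted:
  d(x*z + x - 2*y*z) includes (∂/∂y)(x*z + x - 2*y*z) dy = (-2*z) dy, which multiplied by dx ∧ dz gives (2*z) dx ∧ dy ∧ dz
Collecting like 3-forms: d(omega) = (2*z) dx ∧ dy ∧ dz.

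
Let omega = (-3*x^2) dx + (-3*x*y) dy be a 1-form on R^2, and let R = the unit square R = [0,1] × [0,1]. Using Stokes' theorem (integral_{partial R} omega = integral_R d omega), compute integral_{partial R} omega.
integral_(partial R) omega = -3/2

Stokes: integral_partial_R omega = integral_R d omega with d omega = (∂Q/∂x - ∂P/∂y) dx ∧ dy.
  ∂Q/∂x = -3*y
  ∂P/∂y = 0
  integrand = ∂Q/∂x - ∂P/∂y = -3*y.
Integrating over R: integral_0^1 integral_0^1 (-3*y) dx dy = -3/2.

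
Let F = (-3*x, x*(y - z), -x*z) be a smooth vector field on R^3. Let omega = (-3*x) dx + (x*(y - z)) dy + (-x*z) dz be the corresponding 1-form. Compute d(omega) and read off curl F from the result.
d(omega) = (x) dy ∧ dz + (z) dz ∧ dx + (y - z) dx ∧ dy; curl F = (x, z, y - z)

d omega = sum_{i<j} (∂f_j/∂x_i - ∂f_i/∂x_j) dx_i ∧ dx_j. Under the identification (dy ∧ dz, dz ∧ dx, dx ∧ dy) ↔ (e_x, e_y, e_z), the coefficients are exactly the components of curl F. Compute:
  ∂R/∂y - ∂Q/∂z = (0) - (-x) = x
  ∂P/∂z - ∂R/∂x = (0) - (-z) = z
  ∂Q/∂x - ∂P/∂y = (y - z) - (0) = y - z.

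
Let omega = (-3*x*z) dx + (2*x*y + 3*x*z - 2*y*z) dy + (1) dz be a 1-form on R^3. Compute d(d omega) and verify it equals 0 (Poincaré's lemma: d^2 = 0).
d(d omega) = 0

Step 1: d omega = sum_{i<j} (∂f_j/∂x_i - ∂f_i/∂x_j) dx_i ∧ dx_j:
  coeff of dx ∧ dy: 2*y + 3*z
  coeff of dx ∧ dz: 3*x
  coeff of dy ∧ dz: -3*x + 2*y
Step 2: Apply d again to each 2-form coefficient. The only possible 3-form in R^3 is dx ∧ dy ∧ dz, with coefficient
  ∂(coeff of dy∧dz)/∂x - ∂(coeff of dx∧dz)/∂y + ∂(coeff of dx∧dy)/∂z
  = ∂/∂x (-3*x + 2*y) - ∂/∂y (3*x) + ∂/∂z (2*y + 3*z).
Each of these terms simplifies to sums of mixed partials that cancel in pairs. The result is 0 (by equality of mixed partials for smooth functions — Schwarz / Clairaut).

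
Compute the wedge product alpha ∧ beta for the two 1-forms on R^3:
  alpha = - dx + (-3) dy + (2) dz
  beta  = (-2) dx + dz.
alpha ∧ beta = (3) dx ∧ dz + (-6) dx ∧ dy + (-3) dy ∧ dz

Distribute the wedge, using dx_i ∧ dx_j = -dx_j ∧ dx_i and dx_i ∧ dx_i = 0. For each pair (i, j) with i < j, the coefficient of dx_i ∧ dx_j in alpha ∧ beta is (alpha_i * beta_j - alpha_j * beta_i). Collecting: alpha ∧ beta = (3) dx ∧ dz + (-6) dx ∧ dy + (-3) dy ∧ dz.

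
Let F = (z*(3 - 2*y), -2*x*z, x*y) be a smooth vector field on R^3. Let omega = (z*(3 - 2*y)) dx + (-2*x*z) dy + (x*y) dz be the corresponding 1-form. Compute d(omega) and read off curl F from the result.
d(omega) = (3*x) dy ∧ dz + (3 - 3*y) dz ∧ dx + (0) dx ∧ dy; curl F = (3*x, 3 - 3*y, 0)

d omega = sum_{i<j} (∂f_j/∂x_i - ∂f_i/∂x_j) dx_i ∧ dx_j. Under the identification (dy ∧ dz, dz ∧ dx, dx ∧ dy) ↔ (e_x, e_y, e_z), the coefficients are exactly the components of curl F. Compute:
  ∂R/∂y - ∂Q/∂z = (x) - (-2*x) = 3*x
  ∂P/∂z - ∂R/∂x = (3 - 2*y) - (y) = 3 - 3*y
  ∂Q/∂x - ∂P/∂y = (-2*z) - (-2*z) = 0.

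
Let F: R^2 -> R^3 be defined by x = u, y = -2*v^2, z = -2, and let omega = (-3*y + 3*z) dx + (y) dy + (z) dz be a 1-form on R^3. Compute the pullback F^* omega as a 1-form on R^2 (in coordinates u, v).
F^* omega = (6*v^2 - 6) du + (8*v^3) dv

Using F^*(f dg) = (f ∘ F) d(g ∘ F), substitute each coordinate x_i by F_i(u, v) in f_i, and replace dx_i by d F_i = (∂F_i/∂u) du + (∂F_i/∂v) dv.
  For the x component: f_1(F) = 6*v^2 - 6; d F_1 = (1) du + (0) dv
  For the y component: f_2(F) = -2*v^2; d F_2 = (0) du + (-4*v) dv
  For the z component: f_3(F) = -2; d F_3 = (0) du + (0) dv
Combining and collecting du, dv coefficients:
  coeff of du: 6*v^2 - 6
  coeff of dv: 8*v^3
F^* omega = (6*v^2 - 6) du + (8*v^3) dv.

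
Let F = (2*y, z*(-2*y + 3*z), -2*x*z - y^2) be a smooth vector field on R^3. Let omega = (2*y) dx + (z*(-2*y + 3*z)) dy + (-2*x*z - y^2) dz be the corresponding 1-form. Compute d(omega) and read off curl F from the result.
d(omega) = (-6*z) dy ∧ dz + (2*z) dz ∧ dx + (-2) dx ∧ dy; curl F = (-6*z, 2*z, -2)

d omega = sum_{i<j} (∂f_j/∂x_i - ∂f_i/∂x_j) dx_i ∧ dx_j. Under the identification (dy ∧ dz, dz ∧ dx, dx ∧ dy) ↔ (e_x, e_y, e_z), the coefficients are exactly the components of curl F. Compute:
  ∂R/∂y - ∂Q/∂z = (-2*y) - (-2*y + 6*z) = -6*z
  ∂P/∂z - ∂R/∂x = (0) - (-2*z) = 2*z
  ∂Q/∂x - ∂P/∂y = (0) - (2) = -2.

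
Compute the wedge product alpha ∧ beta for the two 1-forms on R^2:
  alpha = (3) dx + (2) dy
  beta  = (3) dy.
alpha ∧ beta = (9) dx ∧ dy

Distribute the wedge, using dx_i ∧ dx_j = -dx_j ∧ dx_i and dx_i ∧ dx_i = 0. For each pair (i, j) with i < j, the coefficient of dx_i ∧ dx_j in alpha ∧ beta is (alpha_i * beta_j - alpha_j * beta_i). Collecting: alpha ∧ beta = (9) dx ∧ dy.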